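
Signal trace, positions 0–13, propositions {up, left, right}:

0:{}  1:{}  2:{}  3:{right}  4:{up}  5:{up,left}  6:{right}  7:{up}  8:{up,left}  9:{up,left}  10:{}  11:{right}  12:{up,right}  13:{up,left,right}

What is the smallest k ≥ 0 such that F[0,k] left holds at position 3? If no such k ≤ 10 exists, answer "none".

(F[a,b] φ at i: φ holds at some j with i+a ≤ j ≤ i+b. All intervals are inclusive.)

2

Scan j = 3,4,… for left:
  j=3: fails
  j=4: fails
  j=5: holds
First hit at j=5, so smallest k = 5-3 = 2.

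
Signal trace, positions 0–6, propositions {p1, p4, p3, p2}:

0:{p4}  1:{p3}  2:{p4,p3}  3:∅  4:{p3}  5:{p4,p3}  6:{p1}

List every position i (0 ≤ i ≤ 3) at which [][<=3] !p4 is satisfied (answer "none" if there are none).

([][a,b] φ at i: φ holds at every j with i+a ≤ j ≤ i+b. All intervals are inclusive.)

none

Evaluate at each i in [0,3]:
  i=0: ✗ (fails at j=0)
  i=1: ✗ (fails at j=2)
  i=2: ✗ (fails at j=2)
  i=3: ✗ (fails at j=5)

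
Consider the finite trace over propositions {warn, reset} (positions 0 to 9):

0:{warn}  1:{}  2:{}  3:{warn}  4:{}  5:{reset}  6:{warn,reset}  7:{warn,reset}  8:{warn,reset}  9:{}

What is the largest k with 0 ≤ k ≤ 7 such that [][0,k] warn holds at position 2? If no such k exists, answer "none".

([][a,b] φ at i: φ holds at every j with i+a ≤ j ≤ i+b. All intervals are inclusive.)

none

warn must hold from j=2 onward; find where it first fails.
  j=2: fails → no k works.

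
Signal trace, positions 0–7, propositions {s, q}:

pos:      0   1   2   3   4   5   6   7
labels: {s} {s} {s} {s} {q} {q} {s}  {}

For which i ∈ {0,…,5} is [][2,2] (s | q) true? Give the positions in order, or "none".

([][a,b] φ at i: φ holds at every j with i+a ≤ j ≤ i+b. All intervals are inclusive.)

Evaluate at each i in [0,5]:
  i=0: ✓ (all of [2,2])
  i=1: ✓ (all of [3,3])
  i=2: ✓ (all of [4,4])
  i=3: ✓ (all of [5,5])
  i=4: ✓ (all of [6,6])
  i=5: ✗ (fails at j=7)

0, 1, 2, 3, 4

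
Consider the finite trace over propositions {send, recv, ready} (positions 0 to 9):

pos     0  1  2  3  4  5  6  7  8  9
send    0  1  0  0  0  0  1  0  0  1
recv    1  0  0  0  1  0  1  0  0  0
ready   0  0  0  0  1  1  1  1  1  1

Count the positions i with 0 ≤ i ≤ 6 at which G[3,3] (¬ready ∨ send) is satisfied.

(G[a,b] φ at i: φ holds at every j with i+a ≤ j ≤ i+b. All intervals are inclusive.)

Evaluate at each i in [0,6]:
  i=0: ✓ (all of [3,3])
  i=1: ✗ (fails at j=4)
  i=2: ✗ (fails at j=5)
  i=3: ✓ (all of [6,6])
  i=4: ✗ (fails at j=7)
  i=5: ✗ (fails at j=8)
  i=6: ✓ (all of [9,9])
Positions where it holds: {0, 3, 6} → 3.

3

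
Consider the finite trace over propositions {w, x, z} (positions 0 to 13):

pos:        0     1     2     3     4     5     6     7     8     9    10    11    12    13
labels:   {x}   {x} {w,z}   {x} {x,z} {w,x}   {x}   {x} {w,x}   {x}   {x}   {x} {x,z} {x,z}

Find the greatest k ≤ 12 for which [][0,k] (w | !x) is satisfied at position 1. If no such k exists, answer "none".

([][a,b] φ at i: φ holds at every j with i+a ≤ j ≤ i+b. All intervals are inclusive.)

(w | !x) must hold from j=1 onward; find where it first fails.
  j=1: fails → no k works.

none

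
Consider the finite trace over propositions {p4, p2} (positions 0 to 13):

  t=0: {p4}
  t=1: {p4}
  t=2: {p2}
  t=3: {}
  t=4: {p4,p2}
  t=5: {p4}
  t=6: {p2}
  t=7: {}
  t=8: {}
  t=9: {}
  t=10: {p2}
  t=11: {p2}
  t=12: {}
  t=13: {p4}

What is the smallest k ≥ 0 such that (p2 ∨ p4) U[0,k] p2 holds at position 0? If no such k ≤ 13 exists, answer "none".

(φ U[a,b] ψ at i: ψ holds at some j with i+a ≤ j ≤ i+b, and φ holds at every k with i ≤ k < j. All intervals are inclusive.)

Need earliest j ≥ 0 with p2, and (p2 ∨ p4) at every k in [0,j-1].
  j=0: rhs fails.
  j=1: rhs fails.
  j=2: rhs holds; lhs holds on [0,1]. k = 2.

2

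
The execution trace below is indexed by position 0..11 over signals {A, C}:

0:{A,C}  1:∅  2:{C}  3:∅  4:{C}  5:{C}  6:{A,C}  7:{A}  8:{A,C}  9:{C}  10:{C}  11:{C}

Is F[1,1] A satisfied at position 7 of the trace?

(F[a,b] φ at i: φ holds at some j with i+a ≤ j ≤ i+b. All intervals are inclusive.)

Check A at each j in [8,8]:
  j=8: true
Found at j=8 → formula holds.

Holds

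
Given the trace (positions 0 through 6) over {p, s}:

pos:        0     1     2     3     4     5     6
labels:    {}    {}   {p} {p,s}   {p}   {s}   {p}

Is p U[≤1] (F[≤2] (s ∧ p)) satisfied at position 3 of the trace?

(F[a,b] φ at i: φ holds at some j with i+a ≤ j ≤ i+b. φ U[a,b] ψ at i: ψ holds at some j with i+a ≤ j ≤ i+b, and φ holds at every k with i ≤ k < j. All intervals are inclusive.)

Holds

Need some j in [3,4] with F[≤2] (s ∧ p), and p at every k in [3,j-1].
  j=3: F[≤2] (s ∧ p) holds; no prefix to check → satisfied.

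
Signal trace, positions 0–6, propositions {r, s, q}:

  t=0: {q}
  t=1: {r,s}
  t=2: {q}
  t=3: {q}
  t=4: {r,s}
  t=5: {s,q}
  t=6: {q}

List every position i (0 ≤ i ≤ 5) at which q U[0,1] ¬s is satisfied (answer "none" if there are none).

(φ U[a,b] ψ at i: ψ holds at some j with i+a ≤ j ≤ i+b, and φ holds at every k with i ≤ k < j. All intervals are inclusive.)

0, 2, 3, 5

Evaluate at each i in [0,5]:
  i=0: ✓ (rhs at j=0)
  i=1: ✗ (lhs fails at k=1 before rhs at j=2)
  i=2: ✓ (rhs at j=2)
  i=3: ✓ (rhs at j=3)
  i=4: ✗ (no rhs in [4,5])
  i=5: ✓ (rhs at j=6; lhs holds on [5,5])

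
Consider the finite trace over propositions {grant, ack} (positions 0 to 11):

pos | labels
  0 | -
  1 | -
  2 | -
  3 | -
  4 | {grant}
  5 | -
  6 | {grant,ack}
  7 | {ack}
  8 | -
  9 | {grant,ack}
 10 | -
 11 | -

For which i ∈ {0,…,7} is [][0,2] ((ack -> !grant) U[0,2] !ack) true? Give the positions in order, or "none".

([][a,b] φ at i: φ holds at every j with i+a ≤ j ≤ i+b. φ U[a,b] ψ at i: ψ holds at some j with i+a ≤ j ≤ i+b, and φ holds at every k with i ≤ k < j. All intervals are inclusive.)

0, 1, 2, 3

Evaluate at each i in [0,7]:
  i=0: ✓ (all of [0,2])
  i=1: ✓ (all of [1,3])
  i=2: ✓ (all of [2,4])
  i=3: ✓ (all of [3,5])
  i=4: ✗ (fails at j=6)
  i=5: ✗ (fails at j=6)
  i=6: ✗ (fails at j=6)
  i=7: ✗ (fails at j=9)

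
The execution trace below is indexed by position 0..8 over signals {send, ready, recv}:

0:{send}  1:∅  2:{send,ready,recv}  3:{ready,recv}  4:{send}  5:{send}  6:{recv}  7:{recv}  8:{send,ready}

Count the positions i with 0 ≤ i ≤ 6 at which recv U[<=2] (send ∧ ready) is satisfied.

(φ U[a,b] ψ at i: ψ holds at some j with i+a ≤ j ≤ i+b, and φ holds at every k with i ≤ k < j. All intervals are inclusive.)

Evaluate at each i in [0,6]:
  i=0: ✗ (lhs fails at k=0 before rhs at j=2)
  i=1: ✗ (lhs fails at k=1 before rhs at j=2)
  i=2: ✓ (rhs at j=2)
  i=3: ✗ (no rhs in [3,5])
  i=4: ✗ (no rhs in [4,6])
  i=5: ✗ (no rhs in [5,7])
  i=6: ✓ (rhs at j=8; lhs holds on [6,7])
Positions where it holds: {2, 6} → 2.

2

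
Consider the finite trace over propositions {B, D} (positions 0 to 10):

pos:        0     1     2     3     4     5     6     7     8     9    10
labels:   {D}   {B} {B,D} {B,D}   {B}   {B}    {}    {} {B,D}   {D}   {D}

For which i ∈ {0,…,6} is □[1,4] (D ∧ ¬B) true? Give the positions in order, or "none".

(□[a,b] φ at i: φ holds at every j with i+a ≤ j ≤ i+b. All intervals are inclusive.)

Evaluate at each i in [0,6]:
  i=0: ✗ (fails at j=1)
  i=1: ✗ (fails at j=2)
  i=2: ✗ (fails at j=3)
  i=3: ✗ (fails at j=4)
  i=4: ✗ (fails at j=5)
  i=5: ✗ (fails at j=6)
  i=6: ✗ (fails at j=7)

none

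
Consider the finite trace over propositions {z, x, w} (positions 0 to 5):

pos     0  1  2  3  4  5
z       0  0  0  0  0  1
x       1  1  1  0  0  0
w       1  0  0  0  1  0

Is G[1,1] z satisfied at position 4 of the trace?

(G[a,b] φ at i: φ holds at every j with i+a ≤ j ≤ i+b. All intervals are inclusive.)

Check z at every j in [5,5]:
  j=5: true
All positions satisfy it → formula holds.

True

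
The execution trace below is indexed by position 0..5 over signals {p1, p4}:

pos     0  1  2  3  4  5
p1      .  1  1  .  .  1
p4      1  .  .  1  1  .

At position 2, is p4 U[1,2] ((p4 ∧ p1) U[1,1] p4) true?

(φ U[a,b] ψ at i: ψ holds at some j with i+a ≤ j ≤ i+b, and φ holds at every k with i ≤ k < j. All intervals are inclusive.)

No

Need some j in [3,4] with ((p4 ∧ p1) U[1,1] p4), and p4 at every k in [2,j-1].
  j=3: ((p4 ∧ p1) U[1,1] p4) — fails.
  j=4: ((p4 ∧ p1) U[1,1] p4) — fails.
No j in the window works → until fails.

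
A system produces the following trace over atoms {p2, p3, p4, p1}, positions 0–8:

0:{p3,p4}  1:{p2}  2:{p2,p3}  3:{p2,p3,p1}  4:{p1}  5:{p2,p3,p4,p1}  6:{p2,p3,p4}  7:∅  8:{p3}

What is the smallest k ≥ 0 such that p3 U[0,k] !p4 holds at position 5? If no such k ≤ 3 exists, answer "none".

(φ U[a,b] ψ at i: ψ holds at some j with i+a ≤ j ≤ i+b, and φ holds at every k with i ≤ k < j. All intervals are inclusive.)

Need earliest j ≥ 5 with !p4, and p3 at every k in [5,j-1].
  j=5: rhs fails.
  j=6: rhs fails.
  j=7: rhs holds; lhs holds on [5,6]. k = 2.

2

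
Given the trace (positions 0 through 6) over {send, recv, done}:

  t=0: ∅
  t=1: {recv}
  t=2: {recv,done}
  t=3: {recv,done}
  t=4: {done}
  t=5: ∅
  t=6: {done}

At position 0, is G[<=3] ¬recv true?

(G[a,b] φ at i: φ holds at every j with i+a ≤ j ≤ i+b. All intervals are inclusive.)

Check ¬recv at every j in [0,3]:
  j=0: true
  j=1: false
  j=2: false
  j=3: false
Fails at j=1 → formula fails.

Does not hold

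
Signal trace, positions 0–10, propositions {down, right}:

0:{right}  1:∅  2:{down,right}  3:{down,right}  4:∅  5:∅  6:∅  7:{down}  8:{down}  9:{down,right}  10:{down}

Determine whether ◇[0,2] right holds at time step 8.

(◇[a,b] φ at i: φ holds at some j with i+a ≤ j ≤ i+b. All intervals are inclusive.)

Check right at each j in [8,10]:
  j=8: false
  j=9: true
  j=10: false
Found at j=9 → formula holds.

Yes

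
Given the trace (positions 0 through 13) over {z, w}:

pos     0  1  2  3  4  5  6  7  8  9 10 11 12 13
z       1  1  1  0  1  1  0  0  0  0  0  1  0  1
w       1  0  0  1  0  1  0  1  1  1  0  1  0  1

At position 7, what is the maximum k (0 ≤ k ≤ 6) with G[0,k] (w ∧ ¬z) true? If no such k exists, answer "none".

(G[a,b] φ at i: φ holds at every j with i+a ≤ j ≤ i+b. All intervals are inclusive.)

2

(w ∧ ¬z) must hold from j=7 onward; find where it first fails.
  j=7: holds
  j=8: holds
  j=9: holds
  j=10: fails
Holds on [7,9], so largest k = 2.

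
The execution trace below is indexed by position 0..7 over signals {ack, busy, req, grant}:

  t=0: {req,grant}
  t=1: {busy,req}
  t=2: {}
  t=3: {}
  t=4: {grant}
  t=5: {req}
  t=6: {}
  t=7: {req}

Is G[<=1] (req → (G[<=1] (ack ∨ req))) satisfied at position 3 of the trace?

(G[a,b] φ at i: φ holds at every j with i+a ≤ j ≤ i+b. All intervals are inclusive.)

True

Check (req → (G[<=1] (ack ∨ req))) at every j in [3,4]:
  j=3: antecedent false → ✓
  j=4: antecedent false → ✓
All positions satisfy it → formula holds.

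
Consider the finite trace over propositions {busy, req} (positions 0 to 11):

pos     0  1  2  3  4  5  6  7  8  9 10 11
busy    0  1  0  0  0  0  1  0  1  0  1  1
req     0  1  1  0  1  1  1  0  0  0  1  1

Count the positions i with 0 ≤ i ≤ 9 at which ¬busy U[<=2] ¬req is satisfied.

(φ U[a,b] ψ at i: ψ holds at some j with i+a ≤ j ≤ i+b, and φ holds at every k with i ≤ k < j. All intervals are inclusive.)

Evaluate at each i in [0,9]:
  i=0: ✓ (rhs at j=0)
  i=1: ✗ (lhs fails at k=1 before rhs at j=3)
  i=2: ✓ (rhs at j=3; lhs holds on [2,2])
  i=3: ✓ (rhs at j=3)
  i=4: ✗ (no rhs in [4,6])
  i=5: ✗ (lhs fails at k=6 before rhs at j=7)
  i=6: ✗ (lhs fails at k=6 before rhs at j=7)
  i=7: ✓ (rhs at j=7)
  i=8: ✓ (rhs at j=8)
  i=9: ✓ (rhs at j=9)
Positions where it holds: {0, 2, 3, 7, 8, 9} → 6.

6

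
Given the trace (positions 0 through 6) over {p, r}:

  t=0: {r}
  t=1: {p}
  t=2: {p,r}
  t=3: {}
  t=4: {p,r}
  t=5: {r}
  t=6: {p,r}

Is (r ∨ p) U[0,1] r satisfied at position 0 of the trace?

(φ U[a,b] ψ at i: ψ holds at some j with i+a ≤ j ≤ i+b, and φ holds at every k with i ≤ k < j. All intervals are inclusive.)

True

Need some j in [0,1] with r, and (r ∨ p) at every k in [0,j-1].
  j=0: r holds; no prefix to check → satisfied.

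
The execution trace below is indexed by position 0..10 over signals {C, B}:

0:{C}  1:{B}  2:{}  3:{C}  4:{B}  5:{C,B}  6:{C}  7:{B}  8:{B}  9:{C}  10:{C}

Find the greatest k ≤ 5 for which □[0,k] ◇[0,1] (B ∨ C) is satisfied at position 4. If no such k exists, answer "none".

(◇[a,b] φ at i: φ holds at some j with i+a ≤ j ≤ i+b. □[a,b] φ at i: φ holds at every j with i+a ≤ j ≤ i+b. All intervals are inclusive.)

◇[0,1] (B ∨ C) must hold from j=4 onward; find where it first fails.
  j=4: holds
  j=5: holds
  j=6: holds
  j=7: holds
  j=8: holds
  j=9: holds
Holds through j=9; largest k = 5.

5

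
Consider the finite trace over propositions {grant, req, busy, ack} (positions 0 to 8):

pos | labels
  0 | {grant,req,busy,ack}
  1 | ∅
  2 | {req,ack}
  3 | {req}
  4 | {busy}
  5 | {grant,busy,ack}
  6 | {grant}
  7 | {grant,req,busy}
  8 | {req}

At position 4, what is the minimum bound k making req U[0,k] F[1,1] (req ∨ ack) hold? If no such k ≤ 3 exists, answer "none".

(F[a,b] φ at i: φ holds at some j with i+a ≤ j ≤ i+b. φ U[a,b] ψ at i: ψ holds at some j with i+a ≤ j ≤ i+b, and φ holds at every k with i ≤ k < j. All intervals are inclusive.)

0

Need earliest j ≥ 4 with F[1,1] (req ∨ ack), and req at every k in [4,j-1].
  j=4: rhs holds (empty prefix). k = 0.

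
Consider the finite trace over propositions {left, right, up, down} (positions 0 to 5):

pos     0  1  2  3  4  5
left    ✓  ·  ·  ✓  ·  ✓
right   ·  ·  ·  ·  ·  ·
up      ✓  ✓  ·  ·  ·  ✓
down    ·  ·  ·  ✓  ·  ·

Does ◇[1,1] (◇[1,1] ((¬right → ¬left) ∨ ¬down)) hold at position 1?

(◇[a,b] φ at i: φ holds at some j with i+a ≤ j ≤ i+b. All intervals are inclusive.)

Does not hold

Check ◇[1,1] ((¬right → ¬left) ∨ ¬down) at each j in [2,2]:
  j=2: fails (none in [3,3])
No position in the window satisfies it → formula fails.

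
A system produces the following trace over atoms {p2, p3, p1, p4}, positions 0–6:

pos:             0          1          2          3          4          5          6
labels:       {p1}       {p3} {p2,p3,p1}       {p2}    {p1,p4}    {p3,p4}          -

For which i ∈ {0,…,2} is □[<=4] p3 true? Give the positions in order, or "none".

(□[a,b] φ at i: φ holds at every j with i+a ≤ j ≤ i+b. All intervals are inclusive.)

none

Evaluate at each i in [0,2]:
  i=0: ✗ (fails at j=0)
  i=1: ✗ (fails at j=3)
  i=2: ✗ (fails at j=3)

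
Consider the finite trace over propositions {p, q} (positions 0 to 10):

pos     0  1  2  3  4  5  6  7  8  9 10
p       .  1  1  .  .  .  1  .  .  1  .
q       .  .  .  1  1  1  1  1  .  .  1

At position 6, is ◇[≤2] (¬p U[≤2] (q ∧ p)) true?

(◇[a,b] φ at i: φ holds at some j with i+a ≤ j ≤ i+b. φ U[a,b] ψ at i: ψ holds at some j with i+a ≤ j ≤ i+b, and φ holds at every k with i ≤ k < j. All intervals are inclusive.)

Check (¬p U[≤2] (q ∧ p)) at each j in [6,8]:
  j=6: holds
  j=7: fails
  j=8: fails
Found at j=6 → formula holds.

Holds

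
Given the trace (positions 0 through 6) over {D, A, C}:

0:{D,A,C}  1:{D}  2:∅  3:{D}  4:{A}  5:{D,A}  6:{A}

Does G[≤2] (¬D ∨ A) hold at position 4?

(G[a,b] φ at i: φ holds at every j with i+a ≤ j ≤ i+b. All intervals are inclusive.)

Holds

Check (¬D ∨ A) at every j in [4,6]:
  j=4: true
  j=5: true
  j=6: true
All positions satisfy it → formula holds.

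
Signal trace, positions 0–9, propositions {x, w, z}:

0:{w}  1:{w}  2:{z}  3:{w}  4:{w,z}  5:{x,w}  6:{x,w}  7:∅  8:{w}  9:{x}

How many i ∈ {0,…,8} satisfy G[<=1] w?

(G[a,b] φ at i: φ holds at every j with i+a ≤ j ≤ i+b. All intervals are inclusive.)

4

Evaluate at each i in [0,8]:
  i=0: ✓ (all of [0,1])
  i=1: ✗ (fails at j=2)
  i=2: ✗ (fails at j=2)
  i=3: ✓ (all of [3,4])
  i=4: ✓ (all of [4,5])
  i=5: ✓ (all of [5,6])
  i=6: ✗ (fails at j=7)
  i=7: ✗ (fails at j=7)
  i=8: ✗ (fails at j=9)
Positions where it holds: {0, 3, 4, 5} → 4.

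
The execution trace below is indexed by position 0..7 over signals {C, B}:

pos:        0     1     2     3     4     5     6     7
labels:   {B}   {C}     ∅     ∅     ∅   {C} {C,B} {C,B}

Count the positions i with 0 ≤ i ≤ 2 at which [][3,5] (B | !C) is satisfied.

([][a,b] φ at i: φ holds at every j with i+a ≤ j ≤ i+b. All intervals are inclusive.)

Evaluate at each i in [0,2]:
  i=0: ✗ (fails at j=5)
  i=1: ✗ (fails at j=5)
  i=2: ✗ (fails at j=5)
Positions where it holds: {} → 0.

0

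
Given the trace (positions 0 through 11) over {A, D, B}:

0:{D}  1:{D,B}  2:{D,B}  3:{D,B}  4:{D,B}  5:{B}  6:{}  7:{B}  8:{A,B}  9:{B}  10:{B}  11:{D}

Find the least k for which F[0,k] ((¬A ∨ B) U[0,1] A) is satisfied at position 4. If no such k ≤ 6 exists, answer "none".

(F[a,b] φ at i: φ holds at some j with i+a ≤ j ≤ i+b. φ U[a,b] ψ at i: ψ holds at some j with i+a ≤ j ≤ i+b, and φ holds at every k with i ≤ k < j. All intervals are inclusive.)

3

Scan j = 4,5,… for ((¬A ∨ B) U[0,1] A):
  j=4: fails
  j=5: fails
  j=6: fails
  j=7: holds
First hit at j=7, so smallest k = 7-4 = 3.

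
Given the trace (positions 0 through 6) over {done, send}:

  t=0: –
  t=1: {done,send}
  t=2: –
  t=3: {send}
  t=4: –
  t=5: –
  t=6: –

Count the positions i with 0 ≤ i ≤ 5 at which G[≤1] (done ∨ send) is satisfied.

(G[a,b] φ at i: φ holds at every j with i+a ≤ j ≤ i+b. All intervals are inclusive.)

Evaluate at each i in [0,5]:
  i=0: ✗ (fails at j=0)
  i=1: ✗ (fails at j=2)
  i=2: ✗ (fails at j=2)
  i=3: ✗ (fails at j=4)
  i=4: ✗ (fails at j=4)
  i=5: ✗ (fails at j=5)
Positions where it holds: {} → 0.

0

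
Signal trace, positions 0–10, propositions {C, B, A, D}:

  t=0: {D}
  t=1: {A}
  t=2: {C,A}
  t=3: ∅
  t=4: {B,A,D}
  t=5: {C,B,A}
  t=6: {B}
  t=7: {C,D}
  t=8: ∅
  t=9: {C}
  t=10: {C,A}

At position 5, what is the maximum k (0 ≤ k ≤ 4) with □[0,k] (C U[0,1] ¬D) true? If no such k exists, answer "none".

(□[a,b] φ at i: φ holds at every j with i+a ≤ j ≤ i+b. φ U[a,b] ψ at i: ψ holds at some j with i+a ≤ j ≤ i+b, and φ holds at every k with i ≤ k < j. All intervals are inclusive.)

(C U[0,1] ¬D) must hold from j=5 onward; find where it first fails.
  j=5: holds
  j=6: holds
  j=7: holds
  j=8: holds
  j=9: holds
Holds through j=9; largest k = 4.

4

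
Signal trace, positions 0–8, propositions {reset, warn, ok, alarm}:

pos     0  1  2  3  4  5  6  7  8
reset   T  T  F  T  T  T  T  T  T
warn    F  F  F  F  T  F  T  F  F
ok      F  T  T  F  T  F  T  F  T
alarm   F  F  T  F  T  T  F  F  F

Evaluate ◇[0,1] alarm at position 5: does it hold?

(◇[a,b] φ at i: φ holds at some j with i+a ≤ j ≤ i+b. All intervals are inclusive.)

Check alarm at each j in [5,6]:
  j=5: true
  j=6: false
Found at j=5 → formula holds.

Yes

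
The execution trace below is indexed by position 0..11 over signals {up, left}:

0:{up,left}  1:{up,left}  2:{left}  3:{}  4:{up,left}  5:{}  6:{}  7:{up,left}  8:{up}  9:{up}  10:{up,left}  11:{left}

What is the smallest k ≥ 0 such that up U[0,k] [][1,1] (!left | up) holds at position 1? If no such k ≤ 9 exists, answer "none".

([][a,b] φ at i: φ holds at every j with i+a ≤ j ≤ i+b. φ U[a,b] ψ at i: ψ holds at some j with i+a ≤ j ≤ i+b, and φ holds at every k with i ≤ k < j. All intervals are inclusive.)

Need earliest j ≥ 1 with [][1,1] (!left | up), and up at every k in [1,j-1].
  j=1: rhs fails.
  j=2: rhs holds; lhs holds on [1,1]. k = 1.

1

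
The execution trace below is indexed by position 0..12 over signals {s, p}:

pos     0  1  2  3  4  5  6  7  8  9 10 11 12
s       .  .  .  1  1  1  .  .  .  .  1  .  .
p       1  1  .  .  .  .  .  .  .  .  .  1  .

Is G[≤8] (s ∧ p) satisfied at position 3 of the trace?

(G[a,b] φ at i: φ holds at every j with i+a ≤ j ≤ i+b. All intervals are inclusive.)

Check (s ∧ p) at every j in [3,11]:
  j=3: false
  j=4: false
  j=5: false
  j=6: false
  j=7: false
  j=8: false
  j=9: false
  j=10: false
  j=11: false
Fails at j=3 → formula fails.

No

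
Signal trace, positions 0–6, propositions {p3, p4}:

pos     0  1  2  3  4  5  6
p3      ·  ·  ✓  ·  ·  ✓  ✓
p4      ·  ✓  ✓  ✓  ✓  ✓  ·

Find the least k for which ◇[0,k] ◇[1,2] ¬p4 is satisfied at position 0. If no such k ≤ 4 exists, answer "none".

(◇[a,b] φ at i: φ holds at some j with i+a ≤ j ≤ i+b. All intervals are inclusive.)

4

Scan j = 0,1,… for ◇[1,2] ¬p4:
  j=0: fails
  j=1: fails
  j=2: fails
  j=3: fails
  j=4: holds
First hit at j=4, so smallest k = 4-0 = 4.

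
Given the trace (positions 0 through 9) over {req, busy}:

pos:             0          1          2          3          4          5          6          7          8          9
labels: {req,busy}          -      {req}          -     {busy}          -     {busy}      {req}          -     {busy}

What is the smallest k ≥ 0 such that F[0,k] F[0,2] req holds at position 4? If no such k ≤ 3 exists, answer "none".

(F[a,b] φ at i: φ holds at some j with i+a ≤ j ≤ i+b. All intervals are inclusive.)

1

Scan j = 4,5,… for F[0,2] req:
  j=4: fails
  j=5: holds
First hit at j=5, so smallest k = 5-4 = 1.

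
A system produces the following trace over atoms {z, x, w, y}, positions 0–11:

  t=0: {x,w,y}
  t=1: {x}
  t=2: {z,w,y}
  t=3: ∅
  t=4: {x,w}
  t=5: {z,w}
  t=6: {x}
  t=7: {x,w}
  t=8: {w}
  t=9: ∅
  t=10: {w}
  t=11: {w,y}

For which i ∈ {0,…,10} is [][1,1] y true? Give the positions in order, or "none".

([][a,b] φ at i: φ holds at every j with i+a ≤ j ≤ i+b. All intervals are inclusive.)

1, 10

Evaluate at each i in [0,10]:
  i=0: ✗ (fails at j=1)
  i=1: ✓ (all of [2,2])
  i=2: ✗ (fails at j=3)
  i=3: ✗ (fails at j=4)
  i=4: ✗ (fails at j=5)
  i=5: ✗ (fails at j=6)
  i=6: ✗ (fails at j=7)
  i=7: ✗ (fails at j=8)
  i=8: ✗ (fails at j=9)
  i=9: ✗ (fails at j=10)
  i=10: ✓ (all of [11,11])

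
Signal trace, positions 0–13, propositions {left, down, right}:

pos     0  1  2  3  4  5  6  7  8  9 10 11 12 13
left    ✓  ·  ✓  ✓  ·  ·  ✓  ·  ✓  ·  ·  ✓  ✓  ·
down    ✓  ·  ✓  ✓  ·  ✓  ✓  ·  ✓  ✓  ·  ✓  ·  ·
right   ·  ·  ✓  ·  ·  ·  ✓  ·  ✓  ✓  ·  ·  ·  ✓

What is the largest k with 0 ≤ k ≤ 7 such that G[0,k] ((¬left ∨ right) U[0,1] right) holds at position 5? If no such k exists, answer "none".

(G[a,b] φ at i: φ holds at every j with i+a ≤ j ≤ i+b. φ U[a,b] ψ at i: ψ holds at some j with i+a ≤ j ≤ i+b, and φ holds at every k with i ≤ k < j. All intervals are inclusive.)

4

((¬left ∨ right) U[0,1] right) must hold from j=5 onward; find where it first fails.
  j=5: holds
  j=6: holds
  j=7: holds
  j=8: holds
  j=9: holds
  j=10: fails
Holds on [5,9], so largest k = 4.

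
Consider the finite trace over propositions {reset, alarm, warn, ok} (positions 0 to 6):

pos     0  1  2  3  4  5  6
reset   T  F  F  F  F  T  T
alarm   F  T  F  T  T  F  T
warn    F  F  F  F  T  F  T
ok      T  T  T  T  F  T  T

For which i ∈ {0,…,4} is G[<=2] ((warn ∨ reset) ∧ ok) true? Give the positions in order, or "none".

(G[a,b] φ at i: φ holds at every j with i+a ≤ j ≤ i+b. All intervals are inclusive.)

none

Evaluate at each i in [0,4]:
  i=0: ✗ (fails at j=1)
  i=1: ✗ (fails at j=1)
  i=2: ✗ (fails at j=2)
  i=3: ✗ (fails at j=3)
  i=4: ✗ (fails at j=4)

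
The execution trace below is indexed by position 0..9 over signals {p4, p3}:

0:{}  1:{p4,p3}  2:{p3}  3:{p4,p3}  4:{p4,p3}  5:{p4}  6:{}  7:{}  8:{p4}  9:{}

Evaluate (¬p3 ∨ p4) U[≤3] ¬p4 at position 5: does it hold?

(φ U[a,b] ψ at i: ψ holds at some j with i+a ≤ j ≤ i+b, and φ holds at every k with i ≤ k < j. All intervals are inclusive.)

Need some j in [5,8] with ¬p4, and (¬p3 ∨ p4) at every k in [5,j-1].
  j=5: ¬p4 false.
  j=6: ¬p4 holds; (¬p3 ∨ p4) holds at every k in [5,5] → satisfied.

Yes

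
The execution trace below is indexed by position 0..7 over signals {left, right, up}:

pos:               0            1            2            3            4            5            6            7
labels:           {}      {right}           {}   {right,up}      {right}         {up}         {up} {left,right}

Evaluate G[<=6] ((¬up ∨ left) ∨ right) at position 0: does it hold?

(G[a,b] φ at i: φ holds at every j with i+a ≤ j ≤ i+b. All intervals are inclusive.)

False

Check ((¬up ∨ left) ∨ right) at every j in [0,6]:
  j=0: true
  j=1: true
  j=2: true
  j=3: true
  j=4: true
  j=5: false
  j=6: false
Fails at j=5 → formula fails.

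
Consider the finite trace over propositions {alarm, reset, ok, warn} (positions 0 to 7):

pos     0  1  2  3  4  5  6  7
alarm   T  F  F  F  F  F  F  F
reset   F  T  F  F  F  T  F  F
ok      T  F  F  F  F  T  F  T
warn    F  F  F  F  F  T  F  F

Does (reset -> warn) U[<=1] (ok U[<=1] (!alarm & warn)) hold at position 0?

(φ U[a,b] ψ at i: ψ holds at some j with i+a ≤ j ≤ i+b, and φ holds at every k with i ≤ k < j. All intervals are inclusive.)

Need some j in [0,1] with (ok U[<=1] (!alarm & warn)), and (reset -> warn) at every k in [0,j-1].
  j=0: (ok U[<=1] (!alarm & warn)) — fails.
  j=1: (ok U[<=1] (!alarm & warn)) — fails.
No j in the window works → until fails.

False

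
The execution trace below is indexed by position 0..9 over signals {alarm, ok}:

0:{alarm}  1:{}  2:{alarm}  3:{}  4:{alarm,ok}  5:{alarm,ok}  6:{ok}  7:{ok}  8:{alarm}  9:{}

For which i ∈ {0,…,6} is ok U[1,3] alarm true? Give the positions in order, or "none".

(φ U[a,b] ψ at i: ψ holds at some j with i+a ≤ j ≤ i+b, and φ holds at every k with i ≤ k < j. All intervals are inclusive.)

Evaluate at each i in [0,6]:
  i=0: ✗ (lhs fails at k=0 before rhs at j=2)
  i=1: ✗ (lhs fails at k=1 before rhs at j=2)
  i=2: ✗ (lhs fails at k=2 before rhs at j=4)
  i=3: ✗ (lhs fails at k=3 before rhs at j=4)
  i=4: ✓ (rhs at j=5; lhs holds on [4,4])
  i=5: ✓ (rhs at j=8; lhs holds on [5,7])
  i=6: ✓ (rhs at j=8; lhs holds on [6,7])

4, 5, 6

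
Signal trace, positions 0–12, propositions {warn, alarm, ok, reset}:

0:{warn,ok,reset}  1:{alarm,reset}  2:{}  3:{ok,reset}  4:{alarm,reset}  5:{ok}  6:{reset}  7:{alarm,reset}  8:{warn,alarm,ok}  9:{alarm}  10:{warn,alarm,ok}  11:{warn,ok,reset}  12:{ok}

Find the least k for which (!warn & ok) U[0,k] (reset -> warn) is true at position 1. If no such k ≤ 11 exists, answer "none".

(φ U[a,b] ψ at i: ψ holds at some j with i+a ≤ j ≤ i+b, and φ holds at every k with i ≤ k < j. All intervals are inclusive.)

Need earliest j ≥ 1 with (reset -> warn), and (!warn & ok) at every k in [1,j-1].
  j=1: rhs fails.
  j=2: rhs holds but lhs fails at k=1.
  j=3: rhs fails.
  j=4: rhs fails.
  j=5: rhs holds but lhs fails at k=1.
  j=6: rhs fails.
  j=7: rhs fails.
  j=8: rhs holds but lhs fails at k=1.
  j=9: rhs holds but lhs fails at k=1.
  j=10: rhs holds but lhs fails at k=1.
  j=11: rhs holds but lhs fails at k=1.
  j=12: rhs holds but lhs fails at k=1.
No witness within the range → none.

none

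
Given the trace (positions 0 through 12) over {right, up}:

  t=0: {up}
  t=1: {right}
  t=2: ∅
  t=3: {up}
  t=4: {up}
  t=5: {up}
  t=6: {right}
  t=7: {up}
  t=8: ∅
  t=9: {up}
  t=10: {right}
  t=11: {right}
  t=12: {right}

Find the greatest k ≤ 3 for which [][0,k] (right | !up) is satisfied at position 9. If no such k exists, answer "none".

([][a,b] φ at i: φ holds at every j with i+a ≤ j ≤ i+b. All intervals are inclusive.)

none

(right | !up) must hold from j=9 onward; find where it first fails.
  j=9: fails → no k works.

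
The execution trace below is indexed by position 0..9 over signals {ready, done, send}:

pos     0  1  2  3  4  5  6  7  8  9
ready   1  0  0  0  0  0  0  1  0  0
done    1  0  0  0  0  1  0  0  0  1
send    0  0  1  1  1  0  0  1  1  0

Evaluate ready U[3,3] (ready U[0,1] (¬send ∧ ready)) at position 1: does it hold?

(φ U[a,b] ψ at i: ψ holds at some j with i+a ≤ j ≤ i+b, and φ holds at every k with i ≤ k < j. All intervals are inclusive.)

False

Need some j in [4,4] with (ready U[0,1] (¬send ∧ ready)), and ready at every k in [1,j-1].
  j=4: (ready U[0,1] (¬send ∧ ready)) — fails.
No j in the window works → until fails.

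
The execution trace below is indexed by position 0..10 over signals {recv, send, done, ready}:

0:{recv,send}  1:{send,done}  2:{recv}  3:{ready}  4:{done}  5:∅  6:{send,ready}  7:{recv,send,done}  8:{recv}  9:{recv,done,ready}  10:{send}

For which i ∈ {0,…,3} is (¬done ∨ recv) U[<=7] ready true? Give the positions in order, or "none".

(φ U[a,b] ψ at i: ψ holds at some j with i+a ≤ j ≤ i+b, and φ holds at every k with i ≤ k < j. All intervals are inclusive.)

2, 3

Evaluate at each i in [0,3]:
  i=0: ✗ (lhs fails at k=1 before rhs at j=3)
  i=1: ✗ (lhs fails at k=1 before rhs at j=3)
  i=2: ✓ (rhs at j=3; lhs holds on [2,2])
  i=3: ✓ (rhs at j=3)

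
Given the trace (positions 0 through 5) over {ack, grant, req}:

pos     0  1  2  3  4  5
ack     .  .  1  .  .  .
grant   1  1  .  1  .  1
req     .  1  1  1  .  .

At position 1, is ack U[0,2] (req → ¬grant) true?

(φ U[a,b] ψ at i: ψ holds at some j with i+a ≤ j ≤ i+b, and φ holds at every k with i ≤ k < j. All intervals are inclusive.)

Need some j in [1,3] with (req → ¬grant), and ack at every k in [1,j-1].
  j=1: (req → ¬grant) false.
  j=2: (req → ¬grant) holds, but ack fails at k=1 → not this j.
  j=3: (req → ¬grant) false.
No j in the window works → until fails.

Does not hold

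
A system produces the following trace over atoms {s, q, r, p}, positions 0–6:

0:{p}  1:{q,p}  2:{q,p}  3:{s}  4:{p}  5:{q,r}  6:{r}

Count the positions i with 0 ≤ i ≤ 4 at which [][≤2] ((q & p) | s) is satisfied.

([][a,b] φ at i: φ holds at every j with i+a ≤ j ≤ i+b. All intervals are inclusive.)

Evaluate at each i in [0,4]:
  i=0: ✗ (fails at j=0)
  i=1: ✓ (all of [1,3])
  i=2: ✗ (fails at j=4)
  i=3: ✗ (fails at j=4)
  i=4: ✗ (fails at j=4)
Positions where it holds: {1} → 1.

1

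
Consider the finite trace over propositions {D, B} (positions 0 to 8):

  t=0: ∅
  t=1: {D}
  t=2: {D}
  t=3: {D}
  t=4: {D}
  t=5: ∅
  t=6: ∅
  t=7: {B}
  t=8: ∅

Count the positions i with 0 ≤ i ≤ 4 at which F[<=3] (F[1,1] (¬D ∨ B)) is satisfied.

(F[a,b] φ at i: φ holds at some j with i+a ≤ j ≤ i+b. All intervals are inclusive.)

Evaluate at each i in [0,4]:
  i=0: ✗ (none in [0,3])
  i=1: ✓ (witness j=4)
  i=2: ✓ (witness j=4)
  i=3: ✓ (witness j=4)
  i=4: ✓ (witness j=4)
Positions where it holds: {1, 2, 3, 4} → 4.

4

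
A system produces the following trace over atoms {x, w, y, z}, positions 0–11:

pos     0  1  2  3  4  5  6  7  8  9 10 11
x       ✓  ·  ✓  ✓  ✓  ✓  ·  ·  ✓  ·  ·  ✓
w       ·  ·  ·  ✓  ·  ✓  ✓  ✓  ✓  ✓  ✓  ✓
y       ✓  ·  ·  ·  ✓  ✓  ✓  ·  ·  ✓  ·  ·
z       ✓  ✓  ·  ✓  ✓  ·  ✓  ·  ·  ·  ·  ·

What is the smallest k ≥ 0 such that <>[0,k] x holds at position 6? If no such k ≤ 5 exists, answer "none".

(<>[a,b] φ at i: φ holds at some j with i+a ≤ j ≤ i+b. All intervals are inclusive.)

2

Scan j = 6,7,… for x:
  j=6: fails
  j=7: fails
  j=8: holds
First hit at j=8, so smallest k = 8-6 = 2.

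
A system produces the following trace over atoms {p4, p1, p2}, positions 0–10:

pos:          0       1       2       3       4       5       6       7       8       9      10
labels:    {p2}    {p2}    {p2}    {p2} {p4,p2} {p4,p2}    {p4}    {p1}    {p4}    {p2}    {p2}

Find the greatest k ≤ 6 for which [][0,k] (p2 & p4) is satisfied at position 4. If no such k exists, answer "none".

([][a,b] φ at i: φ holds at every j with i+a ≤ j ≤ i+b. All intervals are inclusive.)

(p2 & p4) must hold from j=4 onward; find where it first fails.
  j=4: holds
  j=5: holds
  j=6: fails
Holds on [4,5], so largest k = 1.

1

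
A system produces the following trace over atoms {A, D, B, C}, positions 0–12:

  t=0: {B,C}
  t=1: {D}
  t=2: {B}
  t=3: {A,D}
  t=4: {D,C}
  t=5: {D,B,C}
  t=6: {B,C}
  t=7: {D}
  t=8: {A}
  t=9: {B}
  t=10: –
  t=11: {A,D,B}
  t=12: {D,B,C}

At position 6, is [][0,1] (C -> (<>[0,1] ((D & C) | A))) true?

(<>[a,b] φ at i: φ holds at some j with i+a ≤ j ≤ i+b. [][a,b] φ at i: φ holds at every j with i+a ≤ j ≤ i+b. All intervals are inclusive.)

False

Check (C -> (<>[0,1] ((D & C) | A))) at every j in [6,7]:
  j=6: antecedent true; consequent fails (none in [6,7]) → ✗
  j=7: antecedent false → ✓
Fails at j=6 → formula fails.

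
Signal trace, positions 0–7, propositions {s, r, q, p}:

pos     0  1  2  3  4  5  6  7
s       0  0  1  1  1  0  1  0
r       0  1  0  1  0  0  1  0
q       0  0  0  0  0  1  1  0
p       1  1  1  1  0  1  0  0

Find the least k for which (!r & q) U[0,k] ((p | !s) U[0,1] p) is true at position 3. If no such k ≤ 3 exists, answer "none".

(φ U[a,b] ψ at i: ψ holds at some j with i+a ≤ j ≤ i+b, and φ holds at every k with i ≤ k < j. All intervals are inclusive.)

Need earliest j ≥ 3 with ((p | !s) U[0,1] p), and (!r & q) at every k in [3,j-1].
  j=3: rhs holds (empty prefix). k = 0.

0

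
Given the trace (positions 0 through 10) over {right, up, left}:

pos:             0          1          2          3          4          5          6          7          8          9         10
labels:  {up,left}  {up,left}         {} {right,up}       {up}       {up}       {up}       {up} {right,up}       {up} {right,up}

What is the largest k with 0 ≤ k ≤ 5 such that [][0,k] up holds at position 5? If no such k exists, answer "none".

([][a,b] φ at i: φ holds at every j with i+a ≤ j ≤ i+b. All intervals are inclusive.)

5

up must hold from j=5 onward; find where it first fails.
  j=5: holds
  j=6: holds
  j=7: holds
  j=8: holds
  j=9: holds
  j=10: holds
Holds through j=10; largest k = 5.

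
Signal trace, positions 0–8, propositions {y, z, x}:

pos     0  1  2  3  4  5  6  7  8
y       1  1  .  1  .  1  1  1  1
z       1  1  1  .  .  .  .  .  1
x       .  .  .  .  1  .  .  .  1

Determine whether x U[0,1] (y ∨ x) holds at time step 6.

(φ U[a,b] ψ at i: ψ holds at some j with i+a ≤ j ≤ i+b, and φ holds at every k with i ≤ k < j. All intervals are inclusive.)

Need some j in [6,7] with (y ∨ x), and x at every k in [6,j-1].
  j=6: (y ∨ x) holds; no prefix to check → satisfied.

Yes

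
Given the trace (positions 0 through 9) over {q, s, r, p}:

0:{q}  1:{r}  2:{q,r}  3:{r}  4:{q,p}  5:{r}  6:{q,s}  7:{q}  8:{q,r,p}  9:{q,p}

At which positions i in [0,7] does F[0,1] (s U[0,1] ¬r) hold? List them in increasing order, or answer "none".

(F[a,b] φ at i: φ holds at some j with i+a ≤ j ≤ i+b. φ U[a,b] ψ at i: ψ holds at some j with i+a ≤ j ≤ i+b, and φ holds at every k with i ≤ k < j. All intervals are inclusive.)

0, 3, 4, 5, 6, 7

Evaluate at each i in [0,7]:
  i=0: ✓ (witness j=0)
  i=1: ✗ (none in [1,2])
  i=2: ✗ (none in [2,3])
  i=3: ✓ (witness j=4)
  i=4: ✓ (witness j=4)
  i=5: ✓ (witness j=6)
  i=6: ✓ (witness j=6)
  i=7: ✓ (witness j=7)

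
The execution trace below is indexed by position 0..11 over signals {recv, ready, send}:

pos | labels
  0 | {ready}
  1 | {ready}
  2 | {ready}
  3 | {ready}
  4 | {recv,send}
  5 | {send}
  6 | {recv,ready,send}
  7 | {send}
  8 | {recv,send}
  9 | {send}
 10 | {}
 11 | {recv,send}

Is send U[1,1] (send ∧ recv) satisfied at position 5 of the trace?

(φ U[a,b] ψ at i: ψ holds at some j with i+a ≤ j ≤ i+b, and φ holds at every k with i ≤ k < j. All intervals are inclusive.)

Need some j in [6,6] with (send ∧ recv), and send at every k in [5,j-1].
  j=6: (send ∧ recv) holds; send holds at every k in [5,5] → satisfied.

Yes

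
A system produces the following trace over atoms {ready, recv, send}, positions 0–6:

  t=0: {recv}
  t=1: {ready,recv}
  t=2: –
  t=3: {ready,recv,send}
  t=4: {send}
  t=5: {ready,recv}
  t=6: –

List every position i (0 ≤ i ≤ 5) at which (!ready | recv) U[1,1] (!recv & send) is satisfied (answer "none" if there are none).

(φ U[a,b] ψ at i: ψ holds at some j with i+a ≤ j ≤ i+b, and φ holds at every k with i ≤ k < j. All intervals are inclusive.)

Evaluate at each i in [0,5]:
  i=0: ✗ (no rhs in [1,1])
  i=1: ✗ (no rhs in [2,2])
  i=2: ✗ (no rhs in [3,3])
  i=3: ✓ (rhs at j=4; lhs holds on [3,3])
  i=4: ✗ (no rhs in [5,5])
  i=5: ✗ (no rhs in [6,6])

3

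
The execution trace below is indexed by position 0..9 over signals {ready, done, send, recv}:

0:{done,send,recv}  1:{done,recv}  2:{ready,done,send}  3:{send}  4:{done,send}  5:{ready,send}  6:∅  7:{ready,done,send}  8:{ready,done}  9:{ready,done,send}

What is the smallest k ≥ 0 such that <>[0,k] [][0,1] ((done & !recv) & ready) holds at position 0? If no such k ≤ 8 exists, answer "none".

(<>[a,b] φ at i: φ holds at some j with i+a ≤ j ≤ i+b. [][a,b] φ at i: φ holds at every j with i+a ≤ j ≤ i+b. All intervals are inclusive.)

Scan j = 0,1,… for [][0,1] ((done & !recv) & ready):
  j=0: fails
  j=1: fails
  j=2: fails
  j=3: fails
  j=4: fails
  j=5: fails
  j=6: fails
  j=7: holds
First hit at j=7, so smallest k = 7-0 = 7.

7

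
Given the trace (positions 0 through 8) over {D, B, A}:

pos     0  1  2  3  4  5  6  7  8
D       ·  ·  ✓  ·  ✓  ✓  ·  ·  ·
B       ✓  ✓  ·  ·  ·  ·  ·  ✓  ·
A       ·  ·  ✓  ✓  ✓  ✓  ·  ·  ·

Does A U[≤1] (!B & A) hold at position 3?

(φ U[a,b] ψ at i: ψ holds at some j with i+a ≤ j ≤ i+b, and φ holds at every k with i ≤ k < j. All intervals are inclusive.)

Holds

Need some j in [3,4] with (!B & A), and A at every k in [3,j-1].
  j=3: (!B & A) holds; no prefix to check → satisfied.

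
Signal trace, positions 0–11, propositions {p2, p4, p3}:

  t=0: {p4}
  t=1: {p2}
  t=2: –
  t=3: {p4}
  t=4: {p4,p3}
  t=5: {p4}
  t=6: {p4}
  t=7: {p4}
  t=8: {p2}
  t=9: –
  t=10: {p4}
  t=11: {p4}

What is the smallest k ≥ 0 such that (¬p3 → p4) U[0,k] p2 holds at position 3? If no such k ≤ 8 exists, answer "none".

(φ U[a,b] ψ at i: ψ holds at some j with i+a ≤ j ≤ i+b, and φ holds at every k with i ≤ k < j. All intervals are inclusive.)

Need earliest j ≥ 3 with p2, and (¬p3 → p4) at every k in [3,j-1].
  j=3: rhs fails.
  j=4: rhs fails.
  j=5: rhs fails.
  j=6: rhs fails.
  j=7: rhs fails.
  j=8: rhs holds; lhs holds on [3,7]. k = 5.

5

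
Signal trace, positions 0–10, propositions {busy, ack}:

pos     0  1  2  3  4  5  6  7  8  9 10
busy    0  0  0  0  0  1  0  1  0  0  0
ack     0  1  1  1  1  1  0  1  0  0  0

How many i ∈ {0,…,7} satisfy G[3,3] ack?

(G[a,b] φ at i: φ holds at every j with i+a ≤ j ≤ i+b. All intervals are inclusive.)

4

Evaluate at each i in [0,7]:
  i=0: ✓ (all of [3,3])
  i=1: ✓ (all of [4,4])
  i=2: ✓ (all of [5,5])
  i=3: ✗ (fails at j=6)
  i=4: ✓ (all of [7,7])
  i=5: ✗ (fails at j=8)
  i=6: ✗ (fails at j=9)
  i=7: ✗ (fails at j=10)
Positions where it holds: {0, 1, 2, 4} → 4.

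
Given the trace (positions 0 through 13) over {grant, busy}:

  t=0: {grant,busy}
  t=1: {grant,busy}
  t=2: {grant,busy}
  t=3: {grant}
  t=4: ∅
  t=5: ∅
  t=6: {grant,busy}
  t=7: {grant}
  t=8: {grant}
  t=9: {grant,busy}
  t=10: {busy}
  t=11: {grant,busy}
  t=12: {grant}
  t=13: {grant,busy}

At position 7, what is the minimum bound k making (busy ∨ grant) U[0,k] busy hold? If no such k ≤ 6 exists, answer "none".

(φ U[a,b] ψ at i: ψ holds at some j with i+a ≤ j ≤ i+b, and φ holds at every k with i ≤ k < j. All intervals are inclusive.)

2

Need earliest j ≥ 7 with busy, and (busy ∨ grant) at every k in [7,j-1].
  j=7: rhs fails.
  j=8: rhs fails.
  j=9: rhs holds; lhs holds on [7,8]. k = 2.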